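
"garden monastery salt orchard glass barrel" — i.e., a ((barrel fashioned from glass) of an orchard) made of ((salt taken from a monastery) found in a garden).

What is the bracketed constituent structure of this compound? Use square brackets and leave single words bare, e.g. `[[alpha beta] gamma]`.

[[garden [monastery salt]] [orchard [glass barrel]]]

Overall it is a kind of barrel (specifically "orchard glass barrel"); the modifier is "garden monastery salt".
Within "garden monastery salt", the head is "salt" (specifically "monastery salt") and the modifier is "garden".
Within "monastery salt", the head is "salt" and the modifier is "monastery".
Within "orchard glass barrel", the head is "barrel" (specifically "glass barrel") and the modifier is "orchard".
Within "glass barrel", the head is "barrel" and the modifier is "glass".
Assembled: [[garden [monastery salt]] [orchard [glass barrel]]].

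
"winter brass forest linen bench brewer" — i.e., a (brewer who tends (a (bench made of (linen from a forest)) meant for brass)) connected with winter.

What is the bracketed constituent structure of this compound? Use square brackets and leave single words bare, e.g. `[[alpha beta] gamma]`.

[winter [[brass [[forest linen] bench]] brewer]]

At the top level: head "brewer" (specifically "brass forest linen bench brewer"); modifier "winter".
"brass forest linen bench brewer" → head "brewer", modifier "brass forest linen bench".
"brass forest linen bench" → head "bench" (specifically "forest linen bench"), modifier "brass".
"forest linen bench" → head "bench", modifier "forest linen".
"forest linen" → head "linen", modifier "forest".
So the structure is [winter [[brass [[forest linen] bench]] brewer]].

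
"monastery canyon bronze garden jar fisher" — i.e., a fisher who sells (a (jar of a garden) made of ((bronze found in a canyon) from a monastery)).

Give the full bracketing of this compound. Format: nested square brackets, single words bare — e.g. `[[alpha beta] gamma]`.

Overall it is a kind of fisher; the modifier is "monastery canyon bronze garden jar".
"monastery canyon bronze garden jar" → head "jar" (specifically "garden jar"), modifier "monastery canyon bronze".
"monastery canyon bronze" → head "bronze" (specifically "canyon bronze"), modifier "monastery".
"canyon bronze" → head "bronze", modifier "canyon".
"garden jar" → head "jar", modifier "garden".
Putting it together: [[[monastery [canyon bronze]] [garden jar]] fisher].

[[[monastery [canyon bronze]] [garden jar]] fisher]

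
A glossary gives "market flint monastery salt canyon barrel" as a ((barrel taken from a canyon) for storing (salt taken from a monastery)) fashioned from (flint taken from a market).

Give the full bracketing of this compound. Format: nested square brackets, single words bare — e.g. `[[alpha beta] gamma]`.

[[market flint] [[monastery salt] [canyon barrel]]]

The outermost head in the paraphrase is "barrel" (specifically "monastery salt canyon barrel"), modified by "market flint".
Within "market flint", the head is "flint" and the modifier is "market".
Within "monastery salt canyon barrel", the head is "barrel" (specifically "canyon barrel") and the modifier is "monastery salt".
Within "monastery salt", the head is "salt" and the modifier is "monastery".
Within "canyon barrel", the head is "barrel" and the modifier is "canyon".
Putting it together: [[market flint] [[monastery salt] [canyon barrel]]].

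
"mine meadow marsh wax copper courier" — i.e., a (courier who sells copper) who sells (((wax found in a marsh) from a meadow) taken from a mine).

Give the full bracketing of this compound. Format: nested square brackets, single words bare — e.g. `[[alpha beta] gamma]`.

[[mine [meadow [marsh wax]]] [copper courier]]

Overall it is a kind of courier (specifically "copper courier"); the modifier is "mine meadow marsh wax".
Within "mine meadow marsh wax", the head is "wax" (specifically "meadow marsh wax") and the modifier is "mine".
Within "meadow marsh wax", the head is "wax" (specifically "marsh wax") and the modifier is "meadow".
Within "marsh wax", the head is "wax" and the modifier is "marsh".
Within "copper courier", the head is "courier" and the modifier is "copper".
Assembled: [[mine [meadow [marsh wax]]] [copper courier]].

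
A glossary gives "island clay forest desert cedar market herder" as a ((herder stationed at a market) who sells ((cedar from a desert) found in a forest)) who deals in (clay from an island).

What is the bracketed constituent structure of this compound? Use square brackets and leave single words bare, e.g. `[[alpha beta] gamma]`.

The outermost head in the paraphrase is "herder" (specifically "forest desert cedar market herder"), modified by "island clay".
Within "island clay", the head is "clay" and the modifier is "island".
Within "forest desert cedar market herder", the head is "herder" (specifically "market herder") and the modifier is "forest desert cedar".
Within "forest desert cedar", the head is "cedar" (specifically "desert cedar") and the modifier is "forest".
Within "desert cedar", the head is "cedar" and the modifier is "desert".
Within "market herder", the head is "herder" and the modifier is "market".
Assembled: [[island clay] [[forest [desert cedar]] [market herder]]].

[[island clay] [[forest [desert cedar]] [market herder]]]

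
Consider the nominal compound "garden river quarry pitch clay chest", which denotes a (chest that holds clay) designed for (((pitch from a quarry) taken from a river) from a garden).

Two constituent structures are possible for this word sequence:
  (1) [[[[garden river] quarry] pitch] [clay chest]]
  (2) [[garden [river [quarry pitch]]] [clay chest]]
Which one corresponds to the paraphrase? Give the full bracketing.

The paraphrase's head is the "chest" part ("clay chest"); its modifier is "garden river quarry pitch".
That top-level split, carried through the inner groups, gives [[garden [river [quarry pitch]]] [clay chest]].

[[garden [river [quarry pitch]]] [clay chest]]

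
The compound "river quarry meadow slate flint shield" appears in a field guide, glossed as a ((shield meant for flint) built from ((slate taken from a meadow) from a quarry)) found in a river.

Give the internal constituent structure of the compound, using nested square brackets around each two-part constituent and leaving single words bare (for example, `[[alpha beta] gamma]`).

[river [[quarry [meadow slate]] [flint shield]]]

At the top level: head "shield" (specifically "quarry meadow slate flint shield"); modifier "river".
"quarry meadow slate flint shield" → head "shield" (specifically "flint shield"), modifier "quarry meadow slate".
"quarry meadow slate" → head "slate" (specifically "meadow slate"), modifier "quarry".
"meadow slate" → head "slate", modifier "meadow".
"flint shield" → head "shield", modifier "flint".
So the structure is [river [[quarry [meadow slate]] [flint shield]]].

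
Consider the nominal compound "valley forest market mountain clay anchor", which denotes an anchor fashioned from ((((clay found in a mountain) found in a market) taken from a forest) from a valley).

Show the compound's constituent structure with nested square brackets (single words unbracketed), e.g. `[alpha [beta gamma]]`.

[[valley [forest [market [mountain clay]]]] anchor]

Whole compound: head "anchor", modifier "valley forest market mountain clay".
Inside "valley forest market mountain clay": head "clay" (specifically "forest market mountain clay"), modifier "valley".
Inside "forest market mountain clay": head "clay" (specifically "market mountain clay"), modifier "forest".
Inside "market mountain clay": head "clay" (specifically "mountain clay"), modifier "market".
Inside "mountain clay": head "clay", modifier "mountain".
So the structure is [[valley [forest [market [mountain clay]]]] anchor].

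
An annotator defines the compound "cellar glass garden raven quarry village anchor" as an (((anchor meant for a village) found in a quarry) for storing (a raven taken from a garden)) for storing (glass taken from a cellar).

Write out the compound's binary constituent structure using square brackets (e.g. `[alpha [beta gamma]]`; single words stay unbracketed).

Overall it is a kind of anchor (specifically "garden raven quarry village anchor"); the modifier is "cellar glass".
"cellar glass" → head "glass", modifier "cellar".
"garden raven quarry village anchor" → head "anchor" (specifically "quarry village anchor"), modifier "garden raven".
"garden raven" → head "raven", modifier "garden".
"quarry village anchor" → head "anchor" (specifically "village anchor"), modifier "quarry".
"village anchor" → head "anchor", modifier "village".
So the structure is [[cellar glass] [[garden raven] [quarry [village anchor]]]].

[[cellar glass] [[garden raven] [quarry [village anchor]]]]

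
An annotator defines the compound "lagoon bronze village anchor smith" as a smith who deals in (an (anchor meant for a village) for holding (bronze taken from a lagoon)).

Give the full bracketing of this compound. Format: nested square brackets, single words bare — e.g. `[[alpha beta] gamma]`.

Whole compound: head "smith", modifier "lagoon bronze village anchor".
"lagoon bronze village anchor" → head "anchor" (specifically "village anchor"), modifier "lagoon bronze".
"lagoon bronze" → head "bronze", modifier "lagoon".
"village anchor" → head "anchor", modifier "village".
Putting it together: [[[lagoon bronze] [village anchor]] smith].

[[[lagoon bronze] [village anchor]] smith]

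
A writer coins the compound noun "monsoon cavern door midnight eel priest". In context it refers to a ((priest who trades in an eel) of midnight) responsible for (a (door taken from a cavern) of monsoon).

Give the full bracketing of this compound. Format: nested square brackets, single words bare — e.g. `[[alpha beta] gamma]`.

The outermost head in the paraphrase is "priest" (specifically "midnight eel priest"), modified by "monsoon cavern door".
"monsoon cavern door" → head "door" (specifically "cavern door"), modifier "monsoon".
"cavern door" → head "door", modifier "cavern".
"midnight eel priest" → head "priest" (specifically "eel priest"), modifier "midnight".
"eel priest" → head "priest", modifier "eel".
So the structure is [[monsoon [cavern door]] [midnight [eel priest]]].

[[monsoon [cavern door]] [midnight [eel priest]]]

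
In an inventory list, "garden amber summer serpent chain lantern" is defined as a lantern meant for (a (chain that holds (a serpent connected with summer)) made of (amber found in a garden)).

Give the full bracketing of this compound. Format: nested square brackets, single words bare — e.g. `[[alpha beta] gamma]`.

Overall it is a kind of lantern; the modifier is "garden amber summer serpent chain".
Within "garden amber summer serpent chain", the head is "chain" (specifically "summer serpent chain") and the modifier is "garden amber".
Within "garden amber", the head is "amber" and the modifier is "garden".
Within "summer serpent chain", the head is "chain" and the modifier is "summer serpent".
Within "summer serpent", the head is "serpent" and the modifier is "summer".
Assembled: [[[garden amber] [[summer serpent] chain]] lantern].

[[[garden amber] [[summer serpent] chain]] lantern]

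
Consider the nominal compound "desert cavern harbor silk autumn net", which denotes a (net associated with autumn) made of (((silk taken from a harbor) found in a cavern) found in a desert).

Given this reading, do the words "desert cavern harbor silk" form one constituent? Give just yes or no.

yes

The paraphrase groups the words so that "desert cavern harbor silk" is one unit: it corresponds to a single parenthesized sub-phrase.
The full structure is [[desert [cavern [harbor silk]]] [autumn net]], in which [desert cavern harbor silk] is a constituent.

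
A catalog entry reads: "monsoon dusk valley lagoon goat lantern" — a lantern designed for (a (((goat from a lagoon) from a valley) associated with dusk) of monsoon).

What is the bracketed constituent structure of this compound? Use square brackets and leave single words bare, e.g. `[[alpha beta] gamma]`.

[[monsoon [dusk [valley [lagoon goat]]]] lantern]

Overall it is a kind of lantern; the modifier is "monsoon dusk valley lagoon goat".
Within "monsoon dusk valley lagoon goat", the head is "goat" (specifically "dusk valley lagoon goat") and the modifier is "monsoon".
Within "dusk valley lagoon goat", the head is "goat" (specifically "valley lagoon goat") and the modifier is "dusk".
Within "valley lagoon goat", the head is "goat" (specifically "lagoon goat") and the modifier is "valley".
Within "lagoon goat", the head is "goat" and the modifier is "lagoon".
Assembled: [[monsoon [dusk [valley [lagoon goat]]]] lantern].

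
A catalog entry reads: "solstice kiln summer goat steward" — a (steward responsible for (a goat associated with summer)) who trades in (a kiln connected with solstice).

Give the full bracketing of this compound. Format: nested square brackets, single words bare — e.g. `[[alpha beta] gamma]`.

[[solstice kiln] [[summer goat] steward]]

At the top level: head "steward" (specifically "summer goat steward"); modifier "solstice kiln".
Within "solstice kiln", the head is "kiln" and the modifier is "solstice".
Within "summer goat steward", the head is "steward" and the modifier is "summer goat".
Within "summer goat", the head is "goat" and the modifier is "summer".
Assembled: [[solstice kiln] [[summer goat] steward]].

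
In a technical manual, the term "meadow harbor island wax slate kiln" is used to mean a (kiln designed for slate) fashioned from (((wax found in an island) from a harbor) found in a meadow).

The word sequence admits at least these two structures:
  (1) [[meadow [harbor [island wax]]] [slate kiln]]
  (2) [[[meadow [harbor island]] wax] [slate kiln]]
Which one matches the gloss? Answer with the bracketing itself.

[[meadow [harbor [island wax]]] [slate kiln]]

The paraphrase's head is the "kiln" part ("slate kiln"); its modifier is "meadow harbor island wax".
That top-level split, carried through the inner groups, gives [[meadow [harbor [island wax]]] [slate kiln]].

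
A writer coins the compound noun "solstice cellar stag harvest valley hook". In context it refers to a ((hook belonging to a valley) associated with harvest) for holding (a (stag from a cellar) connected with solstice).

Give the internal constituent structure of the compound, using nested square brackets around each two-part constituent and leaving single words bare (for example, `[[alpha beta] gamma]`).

Overall it is a kind of hook (specifically "harvest valley hook"); the modifier is "solstice cellar stag".
"solstice cellar stag" → head "stag" (specifically "cellar stag"), modifier "solstice".
"cellar stag" → head "stag", modifier "cellar".
"harvest valley hook" → head "hook" (specifically "valley hook"), modifier "harvest".
"valley hook" → head "hook", modifier "valley".
So the structure is [[solstice [cellar stag]] [harvest [valley hook]]].

[[solstice [cellar stag]] [harvest [valley hook]]]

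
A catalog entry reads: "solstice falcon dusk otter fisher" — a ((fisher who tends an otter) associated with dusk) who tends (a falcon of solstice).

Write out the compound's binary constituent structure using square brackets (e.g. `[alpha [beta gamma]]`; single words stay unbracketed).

Whole compound: head "fisher" (specifically "dusk otter fisher"), modifier "solstice falcon".
Within "solstice falcon", the head is "falcon" and the modifier is "solstice".
Within "dusk otter fisher", the head is "fisher" (specifically "otter fisher") and the modifier is "dusk".
Within "otter fisher", the head is "fisher" and the modifier is "otter".
So the structure is [[solstice falcon] [dusk [otter fisher]]].

[[solstice falcon] [dusk [otter fisher]]]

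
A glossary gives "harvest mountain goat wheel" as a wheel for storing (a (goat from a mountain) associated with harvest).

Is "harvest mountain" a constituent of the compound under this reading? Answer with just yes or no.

The top-level split is [harvest mountain goat] [wheel]; the full structure is [[harvest [mountain goat]] wheel].
"harvest mountain" straddles a constituent boundary, so it is not a single unit.

no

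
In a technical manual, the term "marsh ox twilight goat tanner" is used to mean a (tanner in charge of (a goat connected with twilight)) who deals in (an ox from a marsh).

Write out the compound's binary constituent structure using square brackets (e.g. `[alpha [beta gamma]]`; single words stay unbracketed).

[[marsh ox] [[twilight goat] tanner]]

Overall it is a kind of tanner (specifically "twilight goat tanner"); the modifier is "marsh ox".
Within "marsh ox", the head is "ox" and the modifier is "marsh".
Within "twilight goat tanner", the head is "tanner" and the modifier is "twilight goat".
Within "twilight goat", the head is "goat" and the modifier is "twilight".
So the structure is [[marsh ox] [[twilight goat] tanner]].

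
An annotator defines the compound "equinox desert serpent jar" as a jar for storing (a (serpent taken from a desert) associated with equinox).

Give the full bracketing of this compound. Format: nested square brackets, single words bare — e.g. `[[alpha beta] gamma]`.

The outermost head in the paraphrase is "jar", modified by "equinox desert serpent".
"equinox desert serpent" → head "serpent" (specifically "desert serpent"), modifier "equinox".
"desert serpent" → head "serpent", modifier "desert".
So the structure is [[equinox [desert serpent]] jar].

[[equinox [desert serpent]] jar]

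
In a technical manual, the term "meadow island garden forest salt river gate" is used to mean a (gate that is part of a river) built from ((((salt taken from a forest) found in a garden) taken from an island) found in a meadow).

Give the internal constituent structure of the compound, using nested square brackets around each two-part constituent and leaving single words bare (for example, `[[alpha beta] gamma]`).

At the top level: head "gate" (specifically "river gate"); modifier "meadow island garden forest salt".
Within "meadow island garden forest salt", the head is "salt" (specifically "island garden forest salt") and the modifier is "meadow".
Within "island garden forest salt", the head is "salt" (specifically "garden forest salt") and the modifier is "island".
Within "garden forest salt", the head is "salt" (specifically "forest salt") and the modifier is "garden".
Within "forest salt", the head is "salt" and the modifier is "forest".
Within "river gate", the head is "gate" and the modifier is "river".
So the structure is [[meadow [island [garden [forest salt]]]] [river gate]].

[[meadow [island [garden [forest salt]]]] [river gate]]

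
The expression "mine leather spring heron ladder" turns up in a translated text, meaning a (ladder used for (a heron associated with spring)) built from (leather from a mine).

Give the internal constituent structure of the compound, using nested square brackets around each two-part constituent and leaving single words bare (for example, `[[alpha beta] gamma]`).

[[mine leather] [[spring heron] ladder]]

Overall it is a kind of ladder (specifically "spring heron ladder"); the modifier is "mine leather".
Inside "mine leather": head "leather", modifier "mine".
Inside "spring heron ladder": head "ladder", modifier "spring heron".
Inside "spring heron": head "heron", modifier "spring".
Assembled: [[mine leather] [[spring heron] ladder]].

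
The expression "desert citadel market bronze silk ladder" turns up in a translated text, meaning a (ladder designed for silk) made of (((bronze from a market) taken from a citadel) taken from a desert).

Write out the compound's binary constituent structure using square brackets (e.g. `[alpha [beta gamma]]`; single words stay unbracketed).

At the top level: head "ladder" (specifically "silk ladder"); modifier "desert citadel market bronze".
Inside "desert citadel market bronze": head "bronze" (specifically "citadel market bronze"), modifier "desert".
Inside "citadel market bronze": head "bronze" (specifically "market bronze"), modifier "citadel".
Inside "market bronze": head "bronze", modifier "market".
Inside "silk ladder": head "ladder", modifier "silk".
Assembled: [[desert [citadel [market bronze]]] [silk ladder]].

[[desert [citadel [market bronze]]] [silk ladder]]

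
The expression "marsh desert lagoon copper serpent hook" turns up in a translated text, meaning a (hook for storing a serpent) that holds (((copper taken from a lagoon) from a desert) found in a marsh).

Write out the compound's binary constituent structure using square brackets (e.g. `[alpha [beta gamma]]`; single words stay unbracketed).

At the top level: head "hook" (specifically "serpent hook"); modifier "marsh desert lagoon copper".
Inside "marsh desert lagoon copper": head "copper" (specifically "desert lagoon copper"), modifier "marsh".
Inside "desert lagoon copper": head "copper" (specifically "lagoon copper"), modifier "desert".
Inside "lagoon copper": head "copper", modifier "lagoon".
Inside "serpent hook": head "hook", modifier "serpent".
Assembled: [[marsh [desert [lagoon copper]]] [serpent hook]].

[[marsh [desert [lagoon copper]]] [serpent hook]]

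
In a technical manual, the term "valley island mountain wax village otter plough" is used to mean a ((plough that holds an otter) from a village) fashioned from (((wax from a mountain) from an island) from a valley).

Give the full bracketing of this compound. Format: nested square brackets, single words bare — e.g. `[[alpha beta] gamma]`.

[[valley [island [mountain wax]]] [village [otter plough]]]

The outermost head in the paraphrase is "plough" (specifically "village otter plough"), modified by "valley island mountain wax".
"valley island mountain wax" → head "wax" (specifically "island mountain wax"), modifier "valley".
"island mountain wax" → head "wax" (specifically "mountain wax"), modifier "island".
"mountain wax" → head "wax", modifier "mountain".
"village otter plough" → head "plough" (specifically "otter plough"), modifier "village".
"otter plough" → head "plough", modifier "otter".
Assembled: [[valley [island [mountain wax]]] [village [otter plough]]].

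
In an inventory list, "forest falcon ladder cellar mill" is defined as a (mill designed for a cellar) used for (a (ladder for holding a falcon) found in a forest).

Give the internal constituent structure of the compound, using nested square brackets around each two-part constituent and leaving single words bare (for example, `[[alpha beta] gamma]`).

[[forest [falcon ladder]] [cellar mill]]

At the top level: head "mill" (specifically "cellar mill"); modifier "forest falcon ladder".
Within "forest falcon ladder", the head is "ladder" (specifically "falcon ladder") and the modifier is "forest".
Within "falcon ladder", the head is "ladder" and the modifier is "falcon".
Within "cellar mill", the head is "mill" and the modifier is "cellar".
Putting it together: [[forest [falcon ladder]] [cellar mill]].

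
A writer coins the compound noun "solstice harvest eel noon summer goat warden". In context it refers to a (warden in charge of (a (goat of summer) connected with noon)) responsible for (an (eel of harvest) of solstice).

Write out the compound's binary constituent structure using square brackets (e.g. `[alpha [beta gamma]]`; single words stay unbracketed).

[[solstice [harvest eel]] [[noon [summer goat]] warden]]

At the top level: head "warden" (specifically "noon summer goat warden"); modifier "solstice harvest eel".
Within "solstice harvest eel", the head is "eel" (specifically "harvest eel") and the modifier is "solstice".
Within "harvest eel", the head is "eel" and the modifier is "harvest".
Within "noon summer goat warden", the head is "warden" and the modifier is "noon summer goat".
Within "noon summer goat", the head is "goat" (specifically "summer goat") and the modifier is "noon".
Within "summer goat", the head is "goat" and the modifier is "summer".
Assembled: [[solstice [harvest eel]] [[noon [summer goat]] warden]].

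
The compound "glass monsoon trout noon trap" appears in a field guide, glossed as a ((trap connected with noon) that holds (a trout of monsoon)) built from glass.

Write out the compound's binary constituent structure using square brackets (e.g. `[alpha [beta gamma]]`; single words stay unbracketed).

The outermost head in the paraphrase is "trap" (specifically "monsoon trout noon trap"), modified by "glass".
"monsoon trout noon trap" → head "trap" (specifically "noon trap"), modifier "monsoon trout".
"monsoon trout" → head "trout", modifier "monsoon".
"noon trap" → head "trap", modifier "noon".
So the structure is [glass [[monsoon trout] [noon trap]]].

[glass [[monsoon trout] [noon trap]]]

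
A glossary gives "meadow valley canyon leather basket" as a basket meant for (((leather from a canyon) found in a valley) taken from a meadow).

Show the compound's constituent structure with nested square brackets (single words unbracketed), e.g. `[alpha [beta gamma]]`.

[[meadow [valley [canyon leather]]] basket]

Whole compound: head "basket", modifier "meadow valley canyon leather".
Within "meadow valley canyon leather", the head is "leather" (specifically "valley canyon leather") and the modifier is "meadow".
Within "valley canyon leather", the head is "leather" (specifically "canyon leather") and the modifier is "valley".
Within "canyon leather", the head is "leather" and the modifier is "canyon".
Assembled: [[meadow [valley [canyon leather]]] basket].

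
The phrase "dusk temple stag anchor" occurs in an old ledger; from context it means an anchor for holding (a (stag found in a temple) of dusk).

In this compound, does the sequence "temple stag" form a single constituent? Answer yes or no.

yes

The paraphrase groups the words so that "temple stag" is one unit: it corresponds to a single parenthesized sub-phrase.
The full structure is [[dusk [temple stag]] anchor], in which [temple stag] is a constituent.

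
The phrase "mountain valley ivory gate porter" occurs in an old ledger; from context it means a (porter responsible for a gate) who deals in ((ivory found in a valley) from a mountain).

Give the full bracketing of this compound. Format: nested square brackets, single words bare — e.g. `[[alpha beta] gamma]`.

The outermost head in the paraphrase is "porter" (specifically "gate porter"), modified by "mountain valley ivory".
Inside "mountain valley ivory": head "ivory" (specifically "valley ivory"), modifier "mountain".
Inside "valley ivory": head "ivory", modifier "valley".
Inside "gate porter": head "porter", modifier "gate".
So the structure is [[mountain [valley ivory]] [gate porter]].

[[mountain [valley ivory]] [gate porter]]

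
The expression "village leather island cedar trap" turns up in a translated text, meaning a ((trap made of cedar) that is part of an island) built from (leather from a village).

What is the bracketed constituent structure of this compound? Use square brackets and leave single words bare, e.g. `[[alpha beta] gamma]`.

Whole compound: head "trap" (specifically "island cedar trap"), modifier "village leather".
Within "village leather", the head is "leather" and the modifier is "village".
Within "island cedar trap", the head is "trap" (specifically "cedar trap") and the modifier is "island".
Within "cedar trap", the head is "trap" and the modifier is "cedar".
Putting it together: [[village leather] [island [cedar trap]]].

[[village leather] [island [cedar trap]]]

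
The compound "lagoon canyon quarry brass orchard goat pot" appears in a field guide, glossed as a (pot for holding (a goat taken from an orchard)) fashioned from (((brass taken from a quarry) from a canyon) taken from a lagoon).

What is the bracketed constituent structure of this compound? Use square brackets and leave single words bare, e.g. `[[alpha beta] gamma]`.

[[lagoon [canyon [quarry brass]]] [[orchard goat] pot]]

At the top level: head "pot" (specifically "orchard goat pot"); modifier "lagoon canyon quarry brass".
Within "lagoon canyon quarry brass", the head is "brass" (specifically "canyon quarry brass") and the modifier is "lagoon".
Within "canyon quarry brass", the head is "brass" (specifically "quarry brass") and the modifier is "canyon".
Within "quarry brass", the head is "brass" and the modifier is "quarry".
Within "orchard goat pot", the head is "pot" and the modifier is "orchard goat".
Within "orchard goat", the head is "goat" and the modifier is "orchard".
Assembled: [[lagoon [canyon [quarry brass]]] [[orchard goat] pot]].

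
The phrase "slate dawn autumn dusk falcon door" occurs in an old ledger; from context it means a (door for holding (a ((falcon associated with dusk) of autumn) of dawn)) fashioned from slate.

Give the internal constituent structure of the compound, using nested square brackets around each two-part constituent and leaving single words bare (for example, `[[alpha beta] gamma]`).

Overall it is a kind of door (specifically "dawn autumn dusk falcon door"); the modifier is "slate".
Within "dawn autumn dusk falcon door", the head is "door" and the modifier is "dawn autumn dusk falcon".
Within "dawn autumn dusk falcon", the head is "falcon" (specifically "autumn dusk falcon") and the modifier is "dawn".
Within "autumn dusk falcon", the head is "falcon" (specifically "dusk falcon") and the modifier is "autumn".
Within "dusk falcon", the head is "falcon" and the modifier is "dusk".
Putting it together: [slate [[dawn [autumn [dusk falcon]]] door]].

[slate [[dawn [autumn [dusk falcon]]] door]]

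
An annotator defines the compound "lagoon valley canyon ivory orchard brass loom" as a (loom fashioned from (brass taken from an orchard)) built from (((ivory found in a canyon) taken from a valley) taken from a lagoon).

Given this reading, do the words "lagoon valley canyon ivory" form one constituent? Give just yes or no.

The paraphrase groups the words so that "lagoon valley canyon ivory" is one unit: it corresponds to a single parenthesized sub-phrase.
The full structure is [[lagoon [valley [canyon ivory]]] [[orchard brass] loom]], in which [lagoon valley canyon ivory] is a constituent.

yes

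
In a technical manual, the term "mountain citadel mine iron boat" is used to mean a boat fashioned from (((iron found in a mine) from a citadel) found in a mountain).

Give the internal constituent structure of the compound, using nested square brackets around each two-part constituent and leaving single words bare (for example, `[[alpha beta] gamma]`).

Overall it is a kind of boat; the modifier is "mountain citadel mine iron".
Within "mountain citadel mine iron", the head is "iron" (specifically "citadel mine iron") and the modifier is "mountain".
Within "citadel mine iron", the head is "iron" (specifically "mine iron") and the modifier is "citadel".
Within "mine iron", the head is "iron" and the modifier is "mine".
Putting it together: [[mountain [citadel [mine iron]]] boat].

[[mountain [citadel [mine iron]]] boat]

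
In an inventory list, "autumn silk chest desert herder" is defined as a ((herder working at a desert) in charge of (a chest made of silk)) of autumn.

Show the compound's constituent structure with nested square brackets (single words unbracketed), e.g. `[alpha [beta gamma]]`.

Whole compound: head "herder" (specifically "silk chest desert herder"), modifier "autumn".
Inside "silk chest desert herder": head "herder" (specifically "desert herder"), modifier "silk chest".
Inside "silk chest": head "chest", modifier "silk".
Inside "desert herder": head "herder", modifier "desert".
Putting it together: [autumn [[silk chest] [desert herder]]].

[autumn [[silk chest] [desert herder]]]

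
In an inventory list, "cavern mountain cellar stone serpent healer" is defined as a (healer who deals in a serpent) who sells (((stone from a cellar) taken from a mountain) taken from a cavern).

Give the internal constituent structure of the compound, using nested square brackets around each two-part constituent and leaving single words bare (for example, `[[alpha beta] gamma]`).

[[cavern [mountain [cellar stone]]] [serpent healer]]

Overall it is a kind of healer (specifically "serpent healer"); the modifier is "cavern mountain cellar stone".
"cavern mountain cellar stone" → head "stone" (specifically "mountain cellar stone"), modifier "cavern".
"mountain cellar stone" → head "stone" (specifically "cellar stone"), modifier "mountain".
"cellar stone" → head "stone", modifier "cellar".
"serpent healer" → head "healer", modifier "serpent".
Putting it together: [[cavern [mountain [cellar stone]]] [serpent healer]].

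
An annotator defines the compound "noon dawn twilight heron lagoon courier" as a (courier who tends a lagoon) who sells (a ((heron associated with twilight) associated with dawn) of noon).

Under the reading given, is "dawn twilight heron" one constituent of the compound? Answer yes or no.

yes

The paraphrase groups the words so that "dawn twilight heron" is one unit: it corresponds to a single parenthesized sub-phrase.
The full structure is [[noon [dawn [twilight heron]]] [lagoon courier]], in which [dawn twilight heron] is a constituent.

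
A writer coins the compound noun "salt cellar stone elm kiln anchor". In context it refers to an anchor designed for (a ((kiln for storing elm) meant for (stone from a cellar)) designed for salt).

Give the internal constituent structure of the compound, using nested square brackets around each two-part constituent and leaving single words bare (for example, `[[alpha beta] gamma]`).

[[salt [[cellar stone] [elm kiln]]] anchor]

The outermost head in the paraphrase is "anchor", modified by "salt cellar stone elm kiln".
"salt cellar stone elm kiln" → head "kiln" (specifically "cellar stone elm kiln"), modifier "salt".
"cellar stone elm kiln" → head "kiln" (specifically "elm kiln"), modifier "cellar stone".
"cellar stone" → head "stone", modifier "cellar".
"elm kiln" → head "kiln", modifier "elm".
Assembled: [[salt [[cellar stone] [elm kiln]]] anchor].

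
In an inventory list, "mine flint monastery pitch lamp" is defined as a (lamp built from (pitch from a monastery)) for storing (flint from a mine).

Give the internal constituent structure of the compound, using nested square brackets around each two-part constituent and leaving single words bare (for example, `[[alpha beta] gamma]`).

Overall it is a kind of lamp (specifically "monastery pitch lamp"); the modifier is "mine flint".
"mine flint" → head "flint", modifier "mine".
"monastery pitch lamp" → head "lamp", modifier "monastery pitch".
"monastery pitch" → head "pitch", modifier "monastery".
Putting it together: [[mine flint] [[monastery pitch] lamp]].

[[mine flint] [[monastery pitch] lamp]]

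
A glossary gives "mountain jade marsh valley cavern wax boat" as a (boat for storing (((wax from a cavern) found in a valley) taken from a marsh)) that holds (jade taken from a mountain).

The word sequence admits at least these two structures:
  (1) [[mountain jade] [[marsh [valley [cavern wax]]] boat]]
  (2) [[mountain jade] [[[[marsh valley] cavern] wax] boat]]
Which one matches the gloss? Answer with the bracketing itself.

[[mountain jade] [[marsh [valley [cavern wax]]] boat]]

The paraphrase's head is the "boat" part ("marsh valley cavern wax boat"); its modifier is "mountain jade".
That top-level split, carried through the inner groups, gives [[mountain jade] [[marsh [valley [cavern wax]]] boat]].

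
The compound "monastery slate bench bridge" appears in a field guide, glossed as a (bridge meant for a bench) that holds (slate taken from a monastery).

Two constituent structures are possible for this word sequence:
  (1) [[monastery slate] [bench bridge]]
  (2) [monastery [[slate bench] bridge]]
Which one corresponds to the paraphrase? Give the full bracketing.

The paraphrase's head is the "bridge" part ("bench bridge"); its modifier is "monastery slate".
That top-level split, carried through the inner groups, gives [[monastery slate] [bench bridge]].

[[monastery slate] [bench bridge]]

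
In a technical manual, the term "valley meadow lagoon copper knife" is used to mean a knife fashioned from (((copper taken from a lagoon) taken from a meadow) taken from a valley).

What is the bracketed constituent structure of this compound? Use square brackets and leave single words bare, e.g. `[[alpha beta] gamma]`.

The outermost head in the paraphrase is "knife", modified by "valley meadow lagoon copper".
"valley meadow lagoon copper" → head "copper" (specifically "meadow lagoon copper"), modifier "valley".
"meadow lagoon copper" → head "copper" (specifically "lagoon copper"), modifier "meadow".
"lagoon copper" → head "copper", modifier "lagoon".
So the structure is [[valley [meadow [lagoon copper]]] knife].

[[valley [meadow [lagoon copper]]] knife]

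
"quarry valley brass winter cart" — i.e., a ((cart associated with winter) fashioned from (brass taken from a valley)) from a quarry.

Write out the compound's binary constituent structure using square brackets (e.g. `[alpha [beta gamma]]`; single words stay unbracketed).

Whole compound: head "cart" (specifically "valley brass winter cart"), modifier "quarry".
Inside "valley brass winter cart": head "cart" (specifically "winter cart"), modifier "valley brass".
Inside "valley brass": head "brass", modifier "valley".
Inside "winter cart": head "cart", modifier "winter".
Putting it together: [quarry [[valley brass] [winter cart]]].

[quarry [[valley brass] [winter cart]]]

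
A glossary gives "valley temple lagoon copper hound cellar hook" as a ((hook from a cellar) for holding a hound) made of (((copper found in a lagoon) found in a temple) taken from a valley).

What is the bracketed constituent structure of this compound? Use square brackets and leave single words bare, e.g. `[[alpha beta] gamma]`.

At the top level: head "hook" (specifically "hound cellar hook"); modifier "valley temple lagoon copper".
"valley temple lagoon copper" → head "copper" (specifically "temple lagoon copper"), modifier "valley".
"temple lagoon copper" → head "copper" (specifically "lagoon copper"), modifier "temple".
"lagoon copper" → head "copper", modifier "lagoon".
"hound cellar hook" → head "hook" (specifically "cellar hook"), modifier "hound".
"cellar hook" → head "hook", modifier "cellar".
Putting it together: [[valley [temple [lagoon copper]]] [hound [cellar hook]]].

[[valley [temple [lagoon copper]]] [hound [cellar hook]]]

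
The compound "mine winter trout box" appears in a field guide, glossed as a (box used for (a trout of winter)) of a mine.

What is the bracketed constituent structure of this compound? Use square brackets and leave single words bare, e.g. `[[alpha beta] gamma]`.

At the top level: head "box" (specifically "winter trout box"); modifier "mine".
Inside "winter trout box": head "box", modifier "winter trout".
Inside "winter trout": head "trout", modifier "winter".
Assembled: [mine [[winter trout] box]].

[mine [[winter trout] box]]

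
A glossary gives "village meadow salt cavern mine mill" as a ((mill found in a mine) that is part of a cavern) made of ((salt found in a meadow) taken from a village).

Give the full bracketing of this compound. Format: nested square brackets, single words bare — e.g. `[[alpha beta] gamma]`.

[[village [meadow salt]] [cavern [mine mill]]]

The outermost head in the paraphrase is "mill" (specifically "cavern mine mill"), modified by "village meadow salt".
"village meadow salt" → head "salt" (specifically "meadow salt"), modifier "village".
"meadow salt" → head "salt", modifier "meadow".
"cavern mine mill" → head "mill" (specifically "mine mill"), modifier "cavern".
"mine mill" → head "mill", modifier "mine".
Putting it together: [[village [meadow salt]] [cavern [mine mill]]].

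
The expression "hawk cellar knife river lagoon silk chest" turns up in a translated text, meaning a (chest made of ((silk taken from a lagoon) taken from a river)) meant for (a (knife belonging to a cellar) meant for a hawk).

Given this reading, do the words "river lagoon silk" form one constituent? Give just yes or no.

yes

The paraphrase groups the words so that "river lagoon silk" is one unit: it corresponds to a single parenthesized sub-phrase.
The full structure is [[hawk [cellar knife]] [[river [lagoon silk]] chest]], in which [river lagoon silk] is a constituent.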